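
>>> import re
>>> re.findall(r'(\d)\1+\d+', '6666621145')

['6']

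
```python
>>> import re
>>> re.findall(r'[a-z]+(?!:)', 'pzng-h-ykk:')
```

['pzng', 'h', 'yk']

`(?!…)`/`(?<!…)` only lets a position through if the neighbouring text does NOT match; no characters are consumed.
Matches: at [0:4] → 'pzng'; at [5:6] → 'h'; at [7:9] → 'yk'.
Since nothing is captured, `findall` lists the 3 matched substrings directly.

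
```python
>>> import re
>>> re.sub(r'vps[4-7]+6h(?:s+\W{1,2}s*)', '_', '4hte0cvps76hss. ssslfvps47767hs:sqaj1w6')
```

'4hte0c_lfvps47767hs:sqaj1w6'

The pattern matches the literal 'vps', then one or more of a character in [4-7], then the literal '6h'; then one or more of a literal 's', then 1 to 2 of a non-word character, then zero or more of a literal 's' (non-capturing group).
Every occurrence is swapped for '_'.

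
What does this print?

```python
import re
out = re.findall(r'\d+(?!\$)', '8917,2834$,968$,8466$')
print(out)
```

['8917', '283', '96', '846']

A negative assertion filters positions out without eating any characters.
Matches: at [0:4] → '8917'; at [5:8] → '283'; at [11:13] → '96'; at [16:19] → '846'.
With no groups in the pattern, `findall` gives back each whole match — 4 here.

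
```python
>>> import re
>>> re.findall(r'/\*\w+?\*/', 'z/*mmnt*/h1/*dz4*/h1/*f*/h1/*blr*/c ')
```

Scanning left to right: at [1:9] → '/*mmnt*/'; at [11:18] → '/*dz4*/'; at [20:25] → '/*f*/'; at [27:34] → '/*blr*/'.
`findall` yields the raw match text (4 of them) because the pattern has no groups.

['/*mmnt*/', '/*dz4*/', '/*f*/', '/*blr*/']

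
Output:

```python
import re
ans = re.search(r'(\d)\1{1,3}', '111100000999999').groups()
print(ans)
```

('1',)

The match spans [0:4] → '1111'.
Captured: group 1 = '1'.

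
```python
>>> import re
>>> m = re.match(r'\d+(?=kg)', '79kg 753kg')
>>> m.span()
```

(0, 2)

The lookaround is zero-width — it requires the adjacent text to match without consuming it, so the asserted text isn't part of the match.
With `match`, the pattern is implicitly anchored at the beginning.
The match spans [0:2] → '79'.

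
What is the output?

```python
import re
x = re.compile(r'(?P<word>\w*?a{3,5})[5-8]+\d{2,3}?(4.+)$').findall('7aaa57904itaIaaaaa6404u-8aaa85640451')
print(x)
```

This matches zero or more of a word character (lazy), then 3 to 5 of a literal 'a' (captured as 'word'); then one or more of a character in [5-8], then 2 to 3 of a digit (lazy); then a literal '4', then one or more of any character (captured); then anchored at the end.
With the lazy modifier that quantifier settles for the fewest repetitions that let the rest of the pattern succeed (the atoms after it are unaffected and can still be greedy).
Matches: at [0:36] match '7aaa57904itaIaaaaa6404u-8aaa85640451', groups = ('7aaa', '4itaIaaaaa6404u-8aaa85640451').
Multiple groups make `findall` return tuples — one 2-tuple for the one match.

[('7aaa', '4itaIaaaaa6404u-8aaa85640451')]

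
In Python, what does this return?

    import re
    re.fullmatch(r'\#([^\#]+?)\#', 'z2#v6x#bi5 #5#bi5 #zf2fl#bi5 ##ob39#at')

None

`re.fullmatch` is like wrapping the pattern in `^…$` (in single-line mode).
Here there's no way to consume every character, so the call returns None.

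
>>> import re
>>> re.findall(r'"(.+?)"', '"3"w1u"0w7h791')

['3']

Scanning left to right: at [0:3] match '"3"', group 1 = '3'.
With a single group, `findall` returns only what that group captured — 1 item.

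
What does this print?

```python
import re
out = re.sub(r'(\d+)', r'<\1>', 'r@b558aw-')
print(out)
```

Pattern: one or more of a digit (captured).
`\1` in the replacement pulls in group 1's text for each match.

r@b<558>aw-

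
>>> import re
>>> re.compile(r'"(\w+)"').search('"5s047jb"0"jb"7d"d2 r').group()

The match spans [0:9] → '"5s047jb"'.

'"5s047jb"'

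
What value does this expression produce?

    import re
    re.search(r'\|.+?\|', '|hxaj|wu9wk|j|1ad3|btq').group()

'|hxaj|'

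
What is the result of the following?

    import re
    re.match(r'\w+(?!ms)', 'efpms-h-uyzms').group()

'efpms'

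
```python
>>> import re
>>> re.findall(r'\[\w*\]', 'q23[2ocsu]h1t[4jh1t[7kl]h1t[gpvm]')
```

With no groups in the pattern, `findall` gives back each whole match — 3 here.

['[2ocsu]', '[7kl]', '[gpvm]']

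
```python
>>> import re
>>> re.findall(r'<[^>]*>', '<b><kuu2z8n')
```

['<b>']

With no groups in the pattern, `findall` gives back each whole match — 1 here.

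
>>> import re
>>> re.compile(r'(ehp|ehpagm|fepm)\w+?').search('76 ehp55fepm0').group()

'ehp5'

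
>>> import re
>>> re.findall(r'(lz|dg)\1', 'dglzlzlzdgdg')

The backreference `\1` re-matches whatever the first group consumed, character for character.
Scanning left to right: at [2:6] match 'lzlz', group 1 = 'lz'; at [8:12] match 'dgdg', group 1 = 'dg'.
Because there's exactly one group, `findall` drops the full match and keeps group 1 from each hit.

['lz', 'dg']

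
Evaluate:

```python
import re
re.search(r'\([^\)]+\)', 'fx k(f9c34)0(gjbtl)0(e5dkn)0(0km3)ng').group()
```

The match spans [4:11] → '(f9c34)'.

'(f9c34)'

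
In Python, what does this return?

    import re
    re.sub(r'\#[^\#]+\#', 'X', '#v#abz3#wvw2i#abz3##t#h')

'Xabz3Xabz3#Xh'

Matches: at [0:3] → '#v#'; at [7:14] → '#wvw2i#'; at [19:22] → '#t#'.
Each match is replaced by 'X'.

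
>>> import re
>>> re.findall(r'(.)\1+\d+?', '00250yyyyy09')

['0', 'y']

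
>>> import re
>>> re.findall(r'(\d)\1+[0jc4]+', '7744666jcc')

A backreference is literal: `\1` must see the identical characters the first group matched.
With a single group, `findall` returns only what that group captured — 2 items.

['7', '6']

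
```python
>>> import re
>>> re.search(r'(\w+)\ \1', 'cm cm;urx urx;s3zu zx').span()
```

(0, 5)

`\1` is not a pattern — it's the concrete string captured by group 1, re-applied verbatim.
`re.search` scans for the first position where the pattern succeeds.
The match spans [0:5] → 'cm cm'.
Captured: group 1 = 'cm'.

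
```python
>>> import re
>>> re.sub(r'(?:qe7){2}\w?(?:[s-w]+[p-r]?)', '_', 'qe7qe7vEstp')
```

'_Estp'

The pattern matches the literal 'qe7' repeated 2 times, then optionally a word character; then one or more of a character in [s-w], then optionally a character in [p-r] (non-capturing group).
Matches: at [0:7] → 'qe7qe7v'.
`sub` substitutes '_' at each match site.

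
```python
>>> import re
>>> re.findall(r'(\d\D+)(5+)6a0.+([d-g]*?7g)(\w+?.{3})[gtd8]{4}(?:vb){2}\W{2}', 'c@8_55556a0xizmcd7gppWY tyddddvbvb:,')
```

[('8_', '5555', '7g', 'ppWY ty')]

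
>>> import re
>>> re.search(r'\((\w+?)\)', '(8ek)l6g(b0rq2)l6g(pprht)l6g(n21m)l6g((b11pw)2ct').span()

`re.search` scans for the first position where the pattern succeeds.
The match spans [0:5] → '(8ek)'.
Captured: group 1 = '8ek'.

(0, 5)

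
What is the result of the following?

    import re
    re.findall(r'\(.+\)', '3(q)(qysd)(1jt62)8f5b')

['(q)(qysd)(1jt62)']

No capturing groups, so `findall` returns the 1 full match string.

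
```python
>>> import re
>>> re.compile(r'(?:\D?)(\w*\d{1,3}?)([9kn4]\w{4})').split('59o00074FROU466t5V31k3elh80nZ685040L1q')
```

Pattern: optionally a non-digit (non-capturing group); then zero or more of a word character, then 1 to 3 of a digit (lazy) (captured); then one of [9kn4], then exactly 4 of a word character (captured).
Matches to split on: at [0:38] → '59o00074FROU466t5V31k3elh80nZ685040L1q'.
The group in the pattern means `split` returns the separators' captures alongside the pieces.

['', '59o00074FROU466t5V31k3elh80nZ6850', '40L1q', '']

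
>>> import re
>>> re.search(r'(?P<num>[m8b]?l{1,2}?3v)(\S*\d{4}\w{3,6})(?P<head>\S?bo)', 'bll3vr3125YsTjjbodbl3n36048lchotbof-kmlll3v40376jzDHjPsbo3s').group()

'bll3vr3125YsTjjbodbl3n36048lchotbof-kmlll3v40376jzDHjPsbo'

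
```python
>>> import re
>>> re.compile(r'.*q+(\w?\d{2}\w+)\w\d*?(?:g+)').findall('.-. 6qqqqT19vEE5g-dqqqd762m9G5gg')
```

This matches zero or more of any character, then one or more of a literal 'q'; then optionally a word character, then exactly 2 of a digit, then one or more of a word character (captured); then a word character, then zero or more of a digit (lazy); then one or more of a literal 'g' (non-capturing group).
Walking the string: at [0:32] match '.-. 6qqqqT19vEE5g-dqqqd762m9G5gg', group 1 = 'd762m9G5'.
One capturing group, so `findall` returns just the captured substring from the one match — 1 in all.

['d762m9G5']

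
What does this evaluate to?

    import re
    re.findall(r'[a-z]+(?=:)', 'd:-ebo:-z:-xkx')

['d', 'ebo', 'z']

The lookaround is zero-width — it requires the adjacent text to match without consuming it, so the asserted text isn't part of the match.
Matches: at [0:1] → 'd'; at [3:6] → 'ebo'; at [8:9] → 'z'.
With no groups in the pattern, `findall` gives back each whole match — 3 here.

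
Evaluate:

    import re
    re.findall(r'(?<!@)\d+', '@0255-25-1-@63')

['255', '25', '1', '3']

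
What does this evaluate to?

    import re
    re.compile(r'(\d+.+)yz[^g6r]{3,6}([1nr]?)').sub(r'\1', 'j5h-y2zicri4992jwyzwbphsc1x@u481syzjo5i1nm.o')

'j5h-y2zicri4992jwyzwbphsc1x@u481sm.o'

The pattern matches one or more of a digit, then one or more of any character (captured); then the literal 'yz', then 3 to 6 of any character except [g6r]; then optionally one of [1nr] (captured).
Matches: at [1:41] → '5h-y2zicri4992jwyzwbphsc1x@u481syzjo5i1n'.
The replacement refers to a captured group, so each match is rewritten using its own captured text.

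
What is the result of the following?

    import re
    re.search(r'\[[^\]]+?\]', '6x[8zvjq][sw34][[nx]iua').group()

The match spans [2:9] → '[8zvjq]'.

'[8zvjq]'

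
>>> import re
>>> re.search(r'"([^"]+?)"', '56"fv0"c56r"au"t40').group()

'"fv0"'

Unlike `match`, `search` isn't anchored — it looks for the pattern anywhere in the string.
The match spans [2:7] → '"fv0"'.
Captured: group 1 = 'fv0'.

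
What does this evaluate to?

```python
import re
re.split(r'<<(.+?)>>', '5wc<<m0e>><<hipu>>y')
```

['5wc', 'm0e', '', 'hipu', 'y']

Because the pattern has a capturing group, `split` also inserts each captured text between the pieces.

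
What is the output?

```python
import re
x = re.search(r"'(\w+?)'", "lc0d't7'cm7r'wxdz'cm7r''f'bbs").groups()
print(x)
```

`search` walks the string left to right and returns the first match it finds.
The match spans [4:8] → "'t7'".
Captured: group 1 = 't7'.

('t7',)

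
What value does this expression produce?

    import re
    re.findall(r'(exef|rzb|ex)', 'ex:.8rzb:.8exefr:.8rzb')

['ex', 'rzb', 'exef', 'rzb']

Alternation isn't longest-match — the leftmost alternative that fits at this position is chosen.
Scanning left to right: at [0:2] match 'ex', group 1 = 'ex'; at [5:8] match 'rzb', group 1 = 'rzb'; at [11:15] match 'exef', group 1 = 'exef'; at [19:22] match 'rzb', group 1 = 'rzb'.
`findall` collects group 1 from each match (4 total).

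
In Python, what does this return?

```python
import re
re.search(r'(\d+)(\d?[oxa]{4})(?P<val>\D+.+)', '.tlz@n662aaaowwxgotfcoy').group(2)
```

'aaao'

The pattern matches one or more of a digit (captured); then optionally a digit, then exactly 4 of one of [oxa] (captured); then one or more of a non-digit, then one or more of any character (captured as 'val').
`re.search` tries every starting position until one works.
The match spans [6:23] → '662aaaowwxgotfcoy'.
Captured: group 1 = '662', group 2 = 'aaao', group 3 = 'wwxgotfcoy'.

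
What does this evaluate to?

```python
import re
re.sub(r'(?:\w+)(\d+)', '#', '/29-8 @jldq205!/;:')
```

Pattern: one or more of a word character (non-capturing group); then one or more of a digit (captured).
Matches: at [1:3] → '29'; at [7:14] → 'jldq205'.
Each match is replaced by '#'.

'/#-8 @#!/;:'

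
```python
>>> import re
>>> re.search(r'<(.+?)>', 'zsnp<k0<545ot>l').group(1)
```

'k0<545ot'

The match spans [4:14] → '<k0<545ot>'.
Captured: group 1 = 'k0<545ot'.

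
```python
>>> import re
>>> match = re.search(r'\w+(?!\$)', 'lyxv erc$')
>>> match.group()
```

'lyxv'

The negative lookahead/lookbehind blocks any match where the forbidden context is present.
Unlike `match`, `search` isn't anchored — it looks for the pattern anywhere in the string.
The match spans [0:4] → 'lyxv'.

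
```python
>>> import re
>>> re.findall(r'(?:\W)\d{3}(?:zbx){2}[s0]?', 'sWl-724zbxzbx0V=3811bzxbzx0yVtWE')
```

['-724zbxzbx0']

The pattern matches a non-word character (non-capturing group); then exactly 3 of a digit, then the literal 'zbx' repeated 2 times, then optionally one of [s0].
With no groups in the pattern, `findall` gives back each whole match — 1 here.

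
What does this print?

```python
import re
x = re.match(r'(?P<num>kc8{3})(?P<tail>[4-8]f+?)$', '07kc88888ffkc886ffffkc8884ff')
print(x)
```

None

The pattern matches the literal 'kc', then exactly 3 of a literal '8' (captured as 'num'); then a character in [4-8], then one or more of the literal 'f' (lazy) (captured as 'tail'); then anchored at the end.
`re.match` won't scan ahead — the pattern has to work from the very first character.
Here the pattern fails at index 0, so the call returns None.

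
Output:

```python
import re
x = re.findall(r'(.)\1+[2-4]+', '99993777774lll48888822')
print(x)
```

`\1` has to match the exact text group 1 already captured.
`findall` collects group 1 from each match (4 total).

['9', '7', 'l', '8']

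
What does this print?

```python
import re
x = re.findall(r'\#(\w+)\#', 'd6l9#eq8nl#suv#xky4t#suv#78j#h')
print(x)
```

Walking the string: at [4:11] match '#eq8nl#', group 1 = 'eq8nl'; at [14:21] match '#xky4t#', group 1 = 'xky4t'; at [24:29] match '#78j#', group 1 = '78j'.
With a single group, `findall` returns only what that group captured — 3 items.

['eq8nl', 'xky4t', '78j']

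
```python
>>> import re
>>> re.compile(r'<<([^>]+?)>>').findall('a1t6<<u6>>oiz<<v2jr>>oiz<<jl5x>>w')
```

Scanning left to right: at [4:10] match '<<u6>>', group 1 = 'u6'; at [13:21] match '<<v2jr>>', group 1 = 'v2jr'; at [24:32] match '<<jl5x>>', group 1 = 'jl5x'.
With a single group, `findall` returns only what that group captured — 3 items.

['u6', 'v2jr', 'jl5x']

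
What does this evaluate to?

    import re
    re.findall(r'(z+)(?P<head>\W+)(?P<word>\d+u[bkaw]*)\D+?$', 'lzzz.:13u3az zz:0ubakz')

Pattern: one or more of a literal 'z' (captured); then one or more of a non-word character (captured as 'head'); then one or more of a digit, then the literal 'u', then zero or more of one of [bkaw] (captured as 'word'); then one or more of a non-digit (lazy); then anchored at the end.
Matches: at [13:22] match 'zz:0ubakz', groups = ('zz', ':', '0ubak').
`findall` packs the 3 group values into a tuple for every match.

[('zz', ':', '0ubak')]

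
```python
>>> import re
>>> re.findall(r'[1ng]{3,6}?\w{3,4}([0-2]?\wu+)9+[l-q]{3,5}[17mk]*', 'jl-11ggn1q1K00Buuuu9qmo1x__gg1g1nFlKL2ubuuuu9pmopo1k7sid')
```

['0Buuuu']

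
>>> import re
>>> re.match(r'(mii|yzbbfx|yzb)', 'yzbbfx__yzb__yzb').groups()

('yzbbfx',)

The match spans [0:6] → 'yzbbfx'.
Captured: group 1 = 'yzbbfx'.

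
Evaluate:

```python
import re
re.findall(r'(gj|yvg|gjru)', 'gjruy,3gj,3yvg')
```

['gj', 'gj', 'yvg']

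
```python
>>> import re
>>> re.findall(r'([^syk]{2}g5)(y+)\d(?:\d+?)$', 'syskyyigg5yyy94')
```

Pattern: exactly 2 of any character except [syk], then the literal 'g5' (captured); then one or more of a literal 'y' (captured); then a digit; then one or more of a digit (lazy) (non-capturing group); then anchored at the end.
Walking the string: at [6:15] match 'igg5yyy94', groups = ('igg5', 'yyy').
Multiple groups make `findall` return tuples — one 2-tuple for the one match.

[('igg5', 'yyy')]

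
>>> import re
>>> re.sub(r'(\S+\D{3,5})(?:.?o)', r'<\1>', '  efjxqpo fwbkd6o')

'  <efjxqp> <fwbkd>'

Pattern: one or more of a non-whitespace character, then 3 to 5 of a non-digit (captured); then optionally any character, then the literal 'o' (non-capturing group).
Matches: at [2:9] → 'efjxqpo'; at [10:17] → 'fwbkd6o'.
The replacement refers to a captured group, so each match is rewritten using its own captured text.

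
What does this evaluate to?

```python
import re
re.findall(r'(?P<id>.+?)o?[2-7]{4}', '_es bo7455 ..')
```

['_es b']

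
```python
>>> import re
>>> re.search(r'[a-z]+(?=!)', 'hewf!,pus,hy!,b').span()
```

Because the assertion is zero-width, the text it checks is not consumed and won't appear in the result.
The match spans [0:4] → 'hewf'.

(0, 4)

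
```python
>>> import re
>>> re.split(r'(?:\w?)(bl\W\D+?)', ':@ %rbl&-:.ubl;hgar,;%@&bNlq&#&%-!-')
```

Pattern: optionally a word character (non-capturing group); then the literal 'bl', then a non-word character, then one or more of a non-digit (lazy) (captured).
Matches to split on: at [4:9] → 'rbl&-'; at [11:16] → 'ubl;h'.
`re.split` interleaves the captured-group text with the surrounding fragments.

[':@ %', 'bl&-', ':.', 'bl;h', 'gar,;%@&bNlq&#&%-!-']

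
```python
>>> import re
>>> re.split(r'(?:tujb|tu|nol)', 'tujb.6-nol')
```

The regex engine tests alternatives in the order written; an earlier branch that matches wins even if a later one would match more.
Matches to split on: at [0:4] → 'tujb'; at [7:10] → 'nol'.
Splitting on the pattern gives 3 pieces.

['', '.6-', '']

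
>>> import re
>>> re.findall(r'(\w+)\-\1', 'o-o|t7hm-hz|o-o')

['o', 'o']

`\1` has to match the exact text group 1 already captured.
`findall` collects group 1 from each match (2 total).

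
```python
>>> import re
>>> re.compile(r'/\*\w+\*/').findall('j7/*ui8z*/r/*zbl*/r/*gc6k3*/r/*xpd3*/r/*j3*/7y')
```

Scanning left to right: at [2:10] → '/*ui8z*/'; at [11:18] → '/*zbl*/'; at [19:28] → '/*gc6k3*/'; at [29:37] → '/*xpd3*/'; at [38:44] → '/*j3*/'.
No capturing groups, so `findall` returns the 5 full match strings.

['/*ui8z*/', '/*zbl*/', '/*gc6k3*/', '/*xpd3*/', '/*j3*/']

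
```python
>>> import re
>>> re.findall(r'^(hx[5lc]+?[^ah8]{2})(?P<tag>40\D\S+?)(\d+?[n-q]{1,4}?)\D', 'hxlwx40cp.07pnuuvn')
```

[('hxlwx', '40cp.', '07p')]

Pattern: anchored at the start of the string; then the literal 'hx', then one or more of one of [5lc] (lazy), then exactly 2 of any character except [ah8] (captured); then the literal '40', then a non-digit, then one or more of a non-whitespace character (lazy) (captured as 'tag'); then one or more of a digit (lazy), then 1 to 4 of a character in [n-q] (lazy) (captured); then a non-digit.
Because the quantifier is non-greedy, it stops expanding at the earliest point where the rest of the pattern can succeed.
Walking the string: at [0:14] match 'hxlwx40cp.07pn', groups = ('hxlwx', '40cp.', '07p').
3 groups means the one result is a tuple of 3 captured strings — 1 here.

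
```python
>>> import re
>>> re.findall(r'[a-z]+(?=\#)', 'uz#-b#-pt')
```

['uz', 'b']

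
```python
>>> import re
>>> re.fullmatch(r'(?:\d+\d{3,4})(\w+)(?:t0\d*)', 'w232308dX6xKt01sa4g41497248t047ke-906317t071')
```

The pattern matches one or more of a digit, then 3 to 4 of a digit (non-capturing group); then one or more of a word character (captured); then the literal 't0', then zero or more of a digit (non-capturing group).
`fullmatch` succeeds only if the pattern covers the string from start to end.
Here the string isn't matched end-to-end, so the call returns None.

None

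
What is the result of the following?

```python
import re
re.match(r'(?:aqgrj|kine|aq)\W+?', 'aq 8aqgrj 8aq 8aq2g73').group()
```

'aq '

With `match`, the pattern is implicitly anchored at the beginning.
The match spans [0:3] → 'aq '.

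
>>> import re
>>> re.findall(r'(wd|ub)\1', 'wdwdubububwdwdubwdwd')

['wd', 'ub', 'wd', 'wd']

The backreference `\1` re-matches whatever the first group consumed, character for character.
One capturing group, so `findall` returns just the captured substring from each match — 4 in all.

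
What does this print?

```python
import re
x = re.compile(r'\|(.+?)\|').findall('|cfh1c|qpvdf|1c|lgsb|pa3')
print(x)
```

Because there's exactly one group, `findall` drops the full match and keeps group 1 from each hit.

['cfh1c', '1c']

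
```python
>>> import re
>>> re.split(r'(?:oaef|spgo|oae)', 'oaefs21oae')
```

['', 's21', '']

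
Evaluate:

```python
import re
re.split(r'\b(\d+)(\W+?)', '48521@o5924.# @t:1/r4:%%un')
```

This matches a word boundary (`\b`, zero-width); then one or more of a digit (captured); then one or more of a non-word character (lazy) (captured).
Matches to split on: at [0:6] → '48521@'; at [17:19] → '1/'.
`re.split` interleaves the captured-group text with the surrounding fragments.

['', '48521', '@', 'o5924.# @t:', '1', '/', 'r4:%%un']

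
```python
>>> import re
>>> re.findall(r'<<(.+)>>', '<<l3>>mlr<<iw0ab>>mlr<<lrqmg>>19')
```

Scanning left to right: at [0:30] match '<<l3>>mlr<<iw0ab>>mlr<<lrqmg>>', group 1 = 'l3>>mlr<<iw0ab>>mlr<<lrqmg'.
Because there's exactly one group, `findall` drops the full match and keeps group 1 from the one hit.

['l3>>mlr<<iw0ab>>mlr<<lrqmg']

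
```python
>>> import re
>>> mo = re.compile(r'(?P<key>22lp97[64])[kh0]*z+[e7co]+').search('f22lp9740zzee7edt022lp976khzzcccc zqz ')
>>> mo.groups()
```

('22lp974',)

The match spans [1:15] → '22lp9740zzee7e'.
Captured: group 1 = '22lp974'.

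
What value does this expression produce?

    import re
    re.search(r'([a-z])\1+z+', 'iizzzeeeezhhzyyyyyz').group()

`\1` has to match the exact text group 1 already captured.
`re.search` scans for the first position where the pattern succeeds.
The match spans [0:5] → 'iizzz'.
Captured: group 1 = 'i'.

'iizzz'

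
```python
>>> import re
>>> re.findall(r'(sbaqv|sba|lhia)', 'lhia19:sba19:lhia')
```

['lhia', 'sba', 'lhia']

Walking the string: at [0:4] match 'lhia', group 1 = 'lhia'; at [7:10] match 'sba', group 1 = 'sba'; at [13:17] match 'lhia', group 1 = 'lhia'.
With a single group, `findall` returns only what that group captured — 3 items.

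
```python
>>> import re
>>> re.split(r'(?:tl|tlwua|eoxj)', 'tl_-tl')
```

['', '_-', '']

Matches to split on: at [0:2] → 'tl'; at [4:6] → 'tl'.
Each match becomes a cut point; 3 segments remain.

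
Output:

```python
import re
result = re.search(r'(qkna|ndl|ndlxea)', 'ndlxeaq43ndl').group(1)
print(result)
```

ndl

The regex engine tests alternatives in the order written; an earlier branch that matches wins even if a later one would match more.
`re.search` tries every starting position until one works.
The match spans [0:3] → 'ndl'.
Captured: group 1 = 'ndl'.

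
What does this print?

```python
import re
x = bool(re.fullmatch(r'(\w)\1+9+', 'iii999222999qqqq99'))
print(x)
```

After group 1 captures some text, `\1` only succeeds where that same text appears again.
`re.fullmatch` is like wrapping the pattern in `^…$` (in single-line mode).
Here the pattern can't cover the whole string, so the call returns None, and `bool(None)` is False.

False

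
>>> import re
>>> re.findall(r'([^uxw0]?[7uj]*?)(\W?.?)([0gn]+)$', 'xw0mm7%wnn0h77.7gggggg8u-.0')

[('8u', '-.', '0')]

This matches optionally any character except [uxw0], then zero or more of one of [7uj] (lazy) (captured); then optionally a non-word character, then optionally any character (captured); then one or more of one of [0gn] (captured); then anchored at the end.
3 groups means the one result is a tuple of 3 captured strings — 1 here.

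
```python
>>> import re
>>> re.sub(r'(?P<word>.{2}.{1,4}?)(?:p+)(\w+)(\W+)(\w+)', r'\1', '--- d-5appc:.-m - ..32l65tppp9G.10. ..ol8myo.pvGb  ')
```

'--- d-5a - ..32l65t. ..ol8myo.pvGb  '

Pattern: exactly 2 of any character, then 1 to 4 of any character (lazy) (captured as 'word'); then one or more of a literal 'p' (non-capturing group); then one or more of a word character (captured); then one or more of a non-word character (captured); then one or more of a word character (captured).
Matches: at [2:15] → '- d-5appc:.-m'; at [20:34] → '32l65tppp9G.10'.
`\1` in the replacement pulls in group 1's text for each match.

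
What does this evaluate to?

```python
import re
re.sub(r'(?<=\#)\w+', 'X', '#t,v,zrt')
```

'#X,v,zrt'

Lookahead/lookbehind check context without consuming it, so the matched span excludes the asserted characters.
Matches: at [1:2] → 't'.
Each match is replaced by 'X'.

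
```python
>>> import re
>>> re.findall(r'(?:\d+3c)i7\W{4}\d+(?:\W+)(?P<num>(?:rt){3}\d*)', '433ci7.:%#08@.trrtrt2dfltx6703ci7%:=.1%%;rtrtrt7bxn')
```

['rtrtrt7']

`findall` collects group 1 from the one match (1 total).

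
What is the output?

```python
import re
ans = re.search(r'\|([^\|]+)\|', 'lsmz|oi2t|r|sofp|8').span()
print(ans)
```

(4, 10)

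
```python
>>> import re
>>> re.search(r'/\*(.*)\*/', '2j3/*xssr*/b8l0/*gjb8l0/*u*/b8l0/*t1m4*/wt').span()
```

`search` walks the string left to right and returns the first match it finds.
The match spans [3:40] → '/*xssr*/b8l0/*gjb8l0/*u*/b8l0/*t1m4*/'.
Captured: group 1 = 'xssr*/b8l0/*gjb8l0/*u*/b8l0/*t1m4'.

(3, 40)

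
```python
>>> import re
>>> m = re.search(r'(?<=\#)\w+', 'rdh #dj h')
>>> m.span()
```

(5, 7)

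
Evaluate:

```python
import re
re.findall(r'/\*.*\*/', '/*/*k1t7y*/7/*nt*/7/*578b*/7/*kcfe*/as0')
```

['/*/*k1t7y*/7/*nt*/7/*578b*/7/*kcfe*/']

Matches: at [0:36] → '/*/*k1t7y*/7/*nt*/7/*578b*/7/*kcfe*/'.
`findall` yields the raw match text (1 of them) because the pattern has no groups.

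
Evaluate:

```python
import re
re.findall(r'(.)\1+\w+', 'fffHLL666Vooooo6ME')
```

The backreference `\1` re-matches whatever the first group consumed, character for character.
Because there's exactly one group, `findall` drops the full match and keeps group 1 from the one hit.

['f']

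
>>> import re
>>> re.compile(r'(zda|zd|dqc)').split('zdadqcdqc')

['', 'zda', '', 'dqc', '', 'dqc', '']

Branches in `(...|...)` are attempted left-to-right; the first branch that allows the whole pattern to succeed is taken.
Matches to split on: at [0:3] → 'zda'; at [3:6] → 'dqc'; at [6:9] → 'dqc'.
`re.split` interleaves the captured-group text with the surrounding fragments.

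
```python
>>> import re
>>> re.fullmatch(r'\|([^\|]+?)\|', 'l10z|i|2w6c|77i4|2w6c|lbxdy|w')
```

For `fullmatch`, every character of the input must be accounted for by the pattern.
Here the string isn't matched end-to-end, so the call returns None.

None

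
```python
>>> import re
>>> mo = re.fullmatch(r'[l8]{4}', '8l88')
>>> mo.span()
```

(0, 4)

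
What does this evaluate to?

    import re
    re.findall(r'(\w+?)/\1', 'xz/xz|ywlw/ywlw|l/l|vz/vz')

['xz', 'ywlw', 'l', 'vz']

`\1` is not a pattern — it's the concrete string captured by group 1, re-applied verbatim.
`findall` collects group 1 from each match (4 total).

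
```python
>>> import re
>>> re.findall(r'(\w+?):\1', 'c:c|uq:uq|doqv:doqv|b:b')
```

['c', 'uq', 'doqv', 'b']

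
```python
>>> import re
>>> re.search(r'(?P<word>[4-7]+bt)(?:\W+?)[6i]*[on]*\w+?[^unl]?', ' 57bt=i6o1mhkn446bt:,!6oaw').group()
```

'57bt=i6o1m'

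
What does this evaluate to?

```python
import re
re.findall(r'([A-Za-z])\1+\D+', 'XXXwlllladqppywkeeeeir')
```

['X']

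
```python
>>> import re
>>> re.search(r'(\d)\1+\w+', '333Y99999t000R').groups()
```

('3',)

The match spans [0:14] → '333Y99999t000R'.
Captured: group 1 = '3'.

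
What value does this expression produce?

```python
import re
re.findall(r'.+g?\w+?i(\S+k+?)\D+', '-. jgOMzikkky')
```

['kkk']

The pattern matches one or more of any character, then optionally the literal 'g'; then one or more of a word character (lazy), then a literal 'i'; then one or more of a non-whitespace character, then one or more of a literal 'k' (lazy) (captured); then one or more of a non-digit.
Matches: at [0:13] match '-. jgOMzikkky', group 1 = 'kkk'.
With a single group, `findall` returns only what that group captured — 1 item.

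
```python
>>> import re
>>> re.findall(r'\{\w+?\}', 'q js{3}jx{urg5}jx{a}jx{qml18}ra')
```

['{3}', '{urg5}', '{a}', '{qml18}']

Scanning left to right: at [4:7] → '{3}'; at [9:15] → '{urg5}'; at [17:20] → '{a}'; at [22:29] → '{qml18}'.
`findall` yields the raw match text (4 of them) because the pattern has no groups.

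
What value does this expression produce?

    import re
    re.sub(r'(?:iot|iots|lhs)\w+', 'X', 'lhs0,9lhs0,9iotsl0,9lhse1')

'X,9X,9X,9X'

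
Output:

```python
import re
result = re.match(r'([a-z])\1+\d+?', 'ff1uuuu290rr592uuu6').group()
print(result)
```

ff1

`re.match` only tries the pattern at the start of the string.
The match spans [0:3] → 'ff1'.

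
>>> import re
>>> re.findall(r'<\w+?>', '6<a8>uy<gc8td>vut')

Since nothing is captured, `findall` lists the 2 matched substrings directly.

['<a8>', '<gc8td>']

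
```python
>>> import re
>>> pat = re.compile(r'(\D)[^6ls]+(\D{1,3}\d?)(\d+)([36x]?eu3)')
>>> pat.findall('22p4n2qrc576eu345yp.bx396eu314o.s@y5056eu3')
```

[('p', 'c5', '76', 'eu3'), ('y', 'x3', '96', 'eu3'), ('o', 's@y5', '056', 'eu3')]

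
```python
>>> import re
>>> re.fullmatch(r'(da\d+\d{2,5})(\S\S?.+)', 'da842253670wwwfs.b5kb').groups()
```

This matches the literal 'da', then one or more of a digit, then 2 to 5 of a digit (captured); then a non-whitespace character, then optionally a non-whitespace character, then one or more of any character (captured).
`fullmatch` succeeds only if the pattern covers the string from start to end.
The match spans [0:21] → 'da842253670wwwfs.b5kb'.
Captured: group 1 = 'da842253670', group 2 = 'wwwfs.b5kb'.

('da842253670', 'wwwfs.b5kb')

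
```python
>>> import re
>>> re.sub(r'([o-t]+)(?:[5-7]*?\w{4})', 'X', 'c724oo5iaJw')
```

'c724Xw'

The pattern matches one or more of a character in [o-t] (captured); then zero or more of a character in [5-7] (lazy), then exactly 4 of a word character (non-capturing group).
A `+?`/`*?`/`{m,n}?` starts at its minimum and grows only as far as needed for what follows to match.
Matches: at [4:10] → 'oo5iaJ'.
`sub` substitutes 'X' at each match site.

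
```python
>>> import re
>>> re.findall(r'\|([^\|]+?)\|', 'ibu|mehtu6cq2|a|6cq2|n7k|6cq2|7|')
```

['mehtu6cq2', '6cq2', '6cq2']

Because there's exactly one group, `findall` drops the full match and keeps group 1 from each hit.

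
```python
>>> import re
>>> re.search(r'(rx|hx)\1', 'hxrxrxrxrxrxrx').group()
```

'rxrx'

After group 1 captures some text, `\1` only succeeds where that same text appears again.
Unlike `match`, `search` isn't anchored — it looks for the pattern anywhere in the string.
The match spans [2:6] → 'rxrx'.
Captured: group 1 = 'rx'.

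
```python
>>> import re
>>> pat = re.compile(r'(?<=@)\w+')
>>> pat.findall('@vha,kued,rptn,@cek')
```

Lookahead/lookbehind check context without consuming it, so the matched span excludes the asserted characters.
Walking the string: at [1:4] → 'vha'; at [16:19] → 'cek'.
Since nothing is captured, `findall` lists the 2 matched substrings directly.

['vha', 'cek']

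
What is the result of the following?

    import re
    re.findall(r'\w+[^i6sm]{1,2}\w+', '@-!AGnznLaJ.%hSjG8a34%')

['AGnznLaJ.%hSjG8a34']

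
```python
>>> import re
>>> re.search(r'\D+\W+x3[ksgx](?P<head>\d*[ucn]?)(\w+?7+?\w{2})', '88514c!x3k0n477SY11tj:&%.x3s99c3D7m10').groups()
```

('0n', '477S')

Pattern: one or more of a non-digit; then one or more of a non-word character, then the literal 'x3', then one of [ksgx]; then zero or more of a digit, then optionally one of [ucn] (captured as 'head'); then one or more of a word character (lazy), then one or more of a literal '7' (lazy), then exactly 2 of a word character (captured).
The `?` after the quantifier makes it lazy — it takes as little as possible before letting the rest of the pattern try.
`re.search` tries every starting position until one works.
The match spans [5:16] → 'c!x3k0n477S'.
Captured: group 1 = '0n', group 2 = '477S'.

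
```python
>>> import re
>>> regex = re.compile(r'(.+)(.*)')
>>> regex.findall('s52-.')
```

Pattern: one or more of any character (captured); then zero or more of any character (captured).
Scanning left to right: at [0:5] match 's52-.', groups = ('s52-.', '').
Multiple groups make `findall` return tuples — one 2-tuple for the one match.

[('s52-.', '')]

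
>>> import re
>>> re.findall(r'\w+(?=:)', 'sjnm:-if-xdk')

['sjnm']

Lookahead/lookbehind check context without consuming it, so the matched span excludes the asserted characters.
Matches: at [0:4] → 'sjnm'.
`findall` yields the raw match text (1 of them) because the pattern has no groups.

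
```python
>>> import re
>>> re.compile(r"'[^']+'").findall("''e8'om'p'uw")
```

["'e8'", "'p'"]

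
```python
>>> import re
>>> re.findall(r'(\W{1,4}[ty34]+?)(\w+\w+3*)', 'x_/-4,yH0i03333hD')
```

[(',y', 'H0i03333hD')]

This matches 1 to 4 of a non-word character, then one or more of one of [ty34] (lazy) (captured); then one or more of a word character, then one or more of a word character, then zero or more of the literal '3' (captured).
2 groups means the one result is a tuple of 2 captured strings — 1 here.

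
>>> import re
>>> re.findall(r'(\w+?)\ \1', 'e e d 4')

The backreference `\1` re-matches whatever the first group consumed, character for character.
One capturing group, so `findall` returns just the captured substring from the one match — 1 in all.

['e']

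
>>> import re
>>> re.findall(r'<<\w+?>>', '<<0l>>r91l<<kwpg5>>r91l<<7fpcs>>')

['<<0l>>', '<<kwpg5>>', '<<7fpcs>>']

Walking the string: at [0:6] → '<<0l>>'; at [10:19] → '<<kwpg5>>'; at [23:32] → '<<7fpcs>>'.
No capturing groups, so `findall` returns the 3 full match strings.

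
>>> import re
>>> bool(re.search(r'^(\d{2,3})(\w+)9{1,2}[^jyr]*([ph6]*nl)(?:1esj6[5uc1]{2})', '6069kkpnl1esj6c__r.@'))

False

Pattern: anchored at the start of the string; then 2 to 3 of a digit (captured); then one or more of a word character (captured); then 1 to 2 of a literal '9', then zero or more of any character except [jyr]; then zero or more of one of [ph6], then the literal 'nl' (captured); then the literal '1es', then the literal 'j6', then exactly 2 of one of [5uc1] (non-capturing group).
Here no position works, so the call returns None, and `bool(None)` is False.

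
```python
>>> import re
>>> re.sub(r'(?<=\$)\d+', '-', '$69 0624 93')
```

The `(?=…)`/`(?<=…)` assertion just peeks at neighbouring text; it doesn't advance the match position.
Matches: at [1:3] → '69'.
Each match is replaced by '-'.

'$- 0624 93'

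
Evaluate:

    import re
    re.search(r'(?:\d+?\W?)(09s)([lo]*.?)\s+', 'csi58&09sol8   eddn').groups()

('09s', 'ol8')

The match spans [3:15] → '58&09sol8   '.
Captured: group 1 = '09s', group 2 = 'ol8'.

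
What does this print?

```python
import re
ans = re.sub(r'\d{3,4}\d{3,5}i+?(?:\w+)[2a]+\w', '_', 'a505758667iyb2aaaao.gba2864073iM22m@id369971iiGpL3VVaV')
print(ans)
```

This matches 3 to 4 of a digit, then 3 to 5 of a digit, then one or more of the literal 'i' (lazy); then one or more of a word character (non-capturing group); then one or more of one of [2a], then a word character.
Matches: at [1:19] → '505758667iyb2aaaao'; at [23:35] → '2864073iM22m'; at [38:54] → '369971iiGpL3VVaV'.
Every occurrence is swapped for '_'.

a_.gba_@id_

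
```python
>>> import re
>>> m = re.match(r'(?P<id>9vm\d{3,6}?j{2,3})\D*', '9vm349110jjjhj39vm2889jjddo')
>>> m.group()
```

'9vm349110jjjhj'

Pattern: the literal '9vm', then 3 to 6 of a digit (lazy), then 2 to 3 of a literal 'j' (captured as 'id'); then zero or more of a non-digit.
`match` is anchored at position 0; if the pattern doesn't fit there, it returns None.
The match spans [0:14] → '9vm349110jjjhj'.
Captured: group 1 = '9vm349110jjj'.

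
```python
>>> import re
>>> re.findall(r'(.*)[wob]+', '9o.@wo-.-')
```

['9o.@w']

Pattern: zero or more of any character (captured); then one or more of one of [wob].
Matches: at [0:6] match '9o.@wo', group 1 = '9o.@w'.
One capturing group, so `findall` returns just the captured substring from the one match — 1 in all.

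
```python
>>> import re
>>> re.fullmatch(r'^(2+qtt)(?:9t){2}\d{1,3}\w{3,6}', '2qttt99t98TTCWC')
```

`re.fullmatch` requires the pattern to consume the entire string.
Here there's no way to consume every character, so the call returns None.

None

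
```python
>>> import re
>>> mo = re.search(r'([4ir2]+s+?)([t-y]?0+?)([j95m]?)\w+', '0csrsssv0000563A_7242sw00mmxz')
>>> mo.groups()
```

The match spans [3:29] → 'rsssv0000563A_7242sw00mmxz'.
Captured: group 1 = 'rsss', group 2 = 'v0', group 3 = ''.

('rsss', 'v0', '')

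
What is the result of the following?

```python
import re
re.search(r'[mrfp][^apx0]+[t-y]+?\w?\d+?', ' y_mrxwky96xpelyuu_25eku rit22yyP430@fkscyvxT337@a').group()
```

'pelyuu_25eku rit22yyP4'

The `?` after the quantifier makes it lazy — it takes as little as possible before letting the rest of the pattern try.
The match spans [12:34] → 'pelyuu_25eku rit22yyP4'.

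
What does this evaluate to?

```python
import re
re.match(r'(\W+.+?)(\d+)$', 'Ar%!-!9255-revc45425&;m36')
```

This matches one or more of a non-word character, then one or more of any character (lazy) (captured); then one or more of a digit (captured); then anchored at the end.
`re.match` won't scan ahead — the pattern has to work from the very first character.
Here the string doesn't start with a match, so the call returns None.

None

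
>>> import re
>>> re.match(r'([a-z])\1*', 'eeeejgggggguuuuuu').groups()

`\1` has to match the exact text group 1 already captured.
`re.match` only tries the pattern at the start of the string.
The match spans [0:4] → 'eeee'.
Captured: group 1 = 'e'.

('e',)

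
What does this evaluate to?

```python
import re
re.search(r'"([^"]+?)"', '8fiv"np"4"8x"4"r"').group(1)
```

'np'

The match spans [4:8] → '"np"'.
Captured: group 1 = 'np'.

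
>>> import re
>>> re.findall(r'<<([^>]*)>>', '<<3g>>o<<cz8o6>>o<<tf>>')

['3g', 'cz8o6', 'tf']

Because there's exactly one group, `findall` drops the full match and keeps group 1 from each hit.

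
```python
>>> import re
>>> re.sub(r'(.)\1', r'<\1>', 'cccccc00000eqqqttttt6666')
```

`\1` has to match the exact text group 1 already captured.
Each match is replaced using the text its own group 1 captured.

'<c><c><c><0><0>0e<q>q<t><t>t<6><6>'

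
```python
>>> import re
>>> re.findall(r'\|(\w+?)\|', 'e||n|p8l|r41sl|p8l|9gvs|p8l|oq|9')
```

['n', 'r41sl', '9gvs', 'oq']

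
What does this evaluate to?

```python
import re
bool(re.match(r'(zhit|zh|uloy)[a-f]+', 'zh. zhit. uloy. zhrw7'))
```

`re.match` won't scan ahead — the pattern has to work from the very first character.
Here the string doesn't start with a match, so the call returns None, and `bool(None)` is False.

False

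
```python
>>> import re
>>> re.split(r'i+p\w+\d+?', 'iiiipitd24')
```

The string is cut at each match, leaving 2 pieces.

['', '']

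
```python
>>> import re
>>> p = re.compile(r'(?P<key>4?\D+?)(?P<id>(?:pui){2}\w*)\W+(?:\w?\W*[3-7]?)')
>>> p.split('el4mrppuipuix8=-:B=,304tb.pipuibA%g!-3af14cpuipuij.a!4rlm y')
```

['el', '4mrp', 'puipuix8', '04tb.pipuibA%g!-3af1', '4c', 'puipuij', 'rlm y']

This matches optionally the literal '4', then one or more of a non-digit (lazy) (captured as 'key'); then the literal 'pui' repeated 2 times, then zero or more of a word character (captured as 'id'); then one or more of a non-word character; then optionally a word character, then zero or more of a non-word character, then optionally a character in [3-7] (non-capturing group).
Matches to split on: at [2:21] → '4mrppuipuix8=-:B=,3'; at [41:54] → '4cpuipuij.a!4'.
The group in the pattern means `split` returns the separators' captures alongside the pieces.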